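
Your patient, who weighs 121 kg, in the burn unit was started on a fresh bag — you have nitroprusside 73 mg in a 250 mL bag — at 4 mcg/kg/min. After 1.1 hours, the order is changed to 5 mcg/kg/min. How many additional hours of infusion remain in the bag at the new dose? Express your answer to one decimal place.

1.1 hours

Initial rate:
Dose = 4 mcg/kg/min × 121 kg = 484 mcg/min
484 mcg/min × 60 min/hr = 29040 mcg/hr
Concentration = 73 mg ÷ 250 mL = 0.292 mg/mL = 292 mcg/mL
Rate = 29040 mcg/hr ÷ 292 mcg/mL = 99.45205 mL/hr
Volume infused so far = 99.45205 mL/hr × 1.1 hr = 109.3973 mL
Volume remaining = 250 − 109.3973 = 140.6027 mL
New rate:
Dose = 5 mcg/kg/min × 121 kg = 605 mcg/min
605 mcg/min × 60 min/hr = 36300 mcg/hr
Rate = 36300 mcg/hr ÷ 292 mcg/mL = 124.3151 mL/hr
Time remaining = 140.6027 mL ÷ 124.3151 mL/hr = 1.131019 hr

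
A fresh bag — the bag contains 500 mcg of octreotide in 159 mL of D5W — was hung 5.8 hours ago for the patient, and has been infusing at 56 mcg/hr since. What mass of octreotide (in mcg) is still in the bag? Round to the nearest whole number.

Concentration = 500 mcg ÷ 159 mL = 3.144654 mcg/mL
Rate = 56 mcg/hr ÷ 3.144654 mcg/mL = 17.808 mL/hr
Volume infused = 17.808 mL/hr × 5.8 hr = 103.2864 mL
Volume remaining = 159 − 103.2864 = 55.7136 mL
Drug remaining = 55.7136 mL × 3.144654 mcg/mL = 175.2 mcg

175 mcg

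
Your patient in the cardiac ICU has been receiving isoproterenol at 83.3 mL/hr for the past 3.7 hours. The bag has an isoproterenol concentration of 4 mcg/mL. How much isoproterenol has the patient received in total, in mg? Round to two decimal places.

Drug rate = 83.3 mL/hr × 4 mcg/mL = 333.2 mcg/hr
Total = 333.2 mcg/hr × 3.7 hr = 1232.84 mcg = 1.23284 mg

1.23 mg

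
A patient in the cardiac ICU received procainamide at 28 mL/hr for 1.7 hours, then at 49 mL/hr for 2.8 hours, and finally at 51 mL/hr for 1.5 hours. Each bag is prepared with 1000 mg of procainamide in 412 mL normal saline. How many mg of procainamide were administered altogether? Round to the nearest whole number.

Concentration = 1000 mg ÷ 412 mL = 2.427184 mg/mL
Stage 1: 28 mL/hr × 1.7 hr = 47.6 mL → 47.6 mL × 2.427184 mg/mL = 115.534 mg
Stage 2: 49 mL/hr × 2.8 hr = 137.2 mL → 137.2 mL × 2.427184 mg/mL = 333.0097 mg
Stage 3: 51 mL/hr × 1.5 hr = 76.5 mL → 76.5 mL × 2.427184 mg/mL = 185.6796 mg
Total = 115.534 + 333.0097 + 185.6796 = 634.2233 mg

634 mg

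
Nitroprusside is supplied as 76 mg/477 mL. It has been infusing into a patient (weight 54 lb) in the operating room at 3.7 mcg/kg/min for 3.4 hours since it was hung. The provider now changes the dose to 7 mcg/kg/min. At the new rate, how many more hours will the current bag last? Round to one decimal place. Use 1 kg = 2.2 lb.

Initial rate:
Weight = 54 lb ÷ 2.2 lb/kg = 24.54545 kg
Dose = 3.7 mcg/kg/min × 24.54545 kg = 90.81818 mcg/min
90.81818 mcg/min × 60 min/hr = 5449.091 mcg/hr
Concentration = 76 mg ÷ 477 mL = 0.1593291 mg/mL = 159.3291 mcg/mL
Rate = 5449.091 mcg/hr ÷ 159.3291 mcg/mL = 34.20022 mL/hr
Volume infused so far = 34.20022 mL/hr × 3.4 hr = 116.2807 mL
Volume remaining = 477 − 116.2807 = 360.7193 mL
New rate:
Dose = 7 mcg/kg/min × 24.54545 kg = 171.8182 mcg/min
171.8182 mcg/min × 60 min/hr = 10309.09 mcg/hr
Rate = 10309.09 mcg/hr ÷ 159.3291 mcg/mL = 64.70311 mL/hr
Time remaining = 360.7193 mL ÷ 64.70311 mL/hr = 5.574991 hr

5.6 hours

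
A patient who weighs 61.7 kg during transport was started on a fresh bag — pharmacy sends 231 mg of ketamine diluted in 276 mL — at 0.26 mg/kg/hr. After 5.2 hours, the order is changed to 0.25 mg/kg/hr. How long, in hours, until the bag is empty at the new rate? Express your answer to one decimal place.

Initial rate:
Dose = 0.26 mg/kg/hr × 61.7 kg = 16.042 mg/hr
Concentration = 231 mg ÷ 276 mL = 0.8369565 mg/mL
Rate = 16.042 mg/hr ÷ 0.8369565 mg/mL = 19.16706 mL/hr
Volume infused so far = 19.16706 mL/hr × 5.2 hr = 99.66874 mL
Volume remaining = 276 − 99.66874 = 176.3313 mL
New rate:
Dose = 0.25 mg/kg/hr × 61.7 kg = 15.425 mg/hr
Rate = 15.425 mg/hr ÷ 0.8369565 mg/mL = 18.42987 mL/hr
Time remaining = 176.3313 mL ÷ 18.42987 mL/hr = 9.567689 hr

9.6 hours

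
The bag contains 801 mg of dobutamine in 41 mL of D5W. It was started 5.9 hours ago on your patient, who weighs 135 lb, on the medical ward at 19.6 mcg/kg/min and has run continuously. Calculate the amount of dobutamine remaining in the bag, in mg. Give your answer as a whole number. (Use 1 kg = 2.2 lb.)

375 mg

Weight = 135 lb ÷ 2.2 lb/kg = 61.36364 kg
Dose = 19.6 mcg/kg/min × 61.36364 kg = 1202.727 mcg/min
1202.727 mcg/min × 60 min/hr = 72163.64 mcg/hr
Concentration = 801 mg ÷ 41 mL = 19.53659 mg/mL = 19536.59 mcg/mL
Rate = 72163.64 mcg/hr ÷ 19536.59 mcg/mL = 3.693769 mL/hr
Volume infused = 3.693769 mL/hr × 5.9 hr = 21.79324 mL
Volume remaining = 41 − 21.79324 = 19.20676 mL
Drug remaining = 19.20676 mL × 19536.59 mcg/mL = 375234.5 mcg = 375.2345 mg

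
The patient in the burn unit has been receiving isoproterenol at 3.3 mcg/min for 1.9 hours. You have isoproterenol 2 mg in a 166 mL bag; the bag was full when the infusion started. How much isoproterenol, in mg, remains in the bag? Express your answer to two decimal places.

1.62 mg

3.3 mcg/min × 60 min/hr = 198 mcg/hr
Concentration = 2 mg ÷ 166 mL = 0.01204819 mg/mL = 12.04819 mcg/mL
Rate = 198 mcg/hr ÷ 12.04819 mcg/mL = 16.434 mL/hr
Volume infused = 16.434 mL/hr × 1.9 hr = 31.2246 mL
Volume remaining = 166 − 31.2246 = 134.7754 mL
Drug remaining = 134.7754 mL × 12.04819 mcg/mL = 1623.8 mcg = 1.6238 mg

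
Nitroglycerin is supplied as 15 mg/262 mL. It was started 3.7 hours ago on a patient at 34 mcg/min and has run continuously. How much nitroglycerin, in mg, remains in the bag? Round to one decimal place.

34 mcg/min × 60 min/hr = 2040 mcg/hr
Concentration = 15 mg ÷ 262 mL = 0.05725191 mg/mL = 57.25191 mcg/mL
Rate = 2040 mcg/hr ÷ 57.25191 mcg/mL = 35.632 mL/hr
Volume infused = 35.632 mL/hr × 3.7 hr = 131.8384 mL
Volume remaining = 262 − 131.8384 = 130.1616 mL
Drug remaining = 130.1616 mL × 57.25191 mcg/mL = 7452 mcg = 7.452 mg

7.5 mg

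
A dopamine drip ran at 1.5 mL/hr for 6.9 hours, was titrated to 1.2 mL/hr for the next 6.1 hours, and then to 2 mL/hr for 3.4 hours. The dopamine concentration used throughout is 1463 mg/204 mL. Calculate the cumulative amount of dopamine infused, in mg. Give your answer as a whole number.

Concentration = 1463 mg ÷ 204 mL = 7.171569 mg/mL
Stage 1: 1.5 mL/hr × 6.9 hr = 10.35 mL → 10.35 mL × 7.171569 mg/mL = 74.22574 mg
Stage 2: 1.2 mL/hr × 6.1 hr = 7.32 mL → 7.32 mL × 7.171569 mg/mL = 52.49588 mg
Stage 3: 2 mL/hr × 3.4 hr = 6.8 mL → 6.8 mL × 7.171569 mg/mL = 48.76667 mg
Total = 74.22574 + 52.49588 + 48.76667 = 175.4883 mg

175 mg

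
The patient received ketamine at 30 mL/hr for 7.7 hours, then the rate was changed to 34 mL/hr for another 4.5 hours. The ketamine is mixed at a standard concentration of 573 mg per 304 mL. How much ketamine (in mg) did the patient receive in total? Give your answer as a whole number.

Concentration = 573 mg ÷ 304 mL = 1.884868 mg/mL
Stage 1: 30 mL/hr × 7.7 hr = 231 mL → 231 mL × 1.884868 mg/mL = 435.4046 mg
Stage 2: 34 mL/hr × 4.5 hr = 153 mL → 153 mL × 1.884868 mg/mL = 288.3849 mg
Total = 435.4046 + 288.3849 = 723.7895 mg

724 mg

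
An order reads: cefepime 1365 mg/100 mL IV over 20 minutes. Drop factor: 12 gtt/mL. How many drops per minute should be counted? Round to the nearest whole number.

60 gtt/min

100 mL ÷ (20 min) = 5 mL/min
5 mL/min × 12 gtt/mL = 60 gtt/min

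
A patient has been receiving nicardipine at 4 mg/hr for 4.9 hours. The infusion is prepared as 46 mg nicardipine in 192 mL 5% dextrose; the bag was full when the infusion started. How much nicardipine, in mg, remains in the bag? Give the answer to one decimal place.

Concentration = 46 mg ÷ 192 mL = 0.2395833 mg/mL
Rate = 4 mg/hr ÷ 0.2395833 mg/mL = 16.69565 mL/hr
Volume infused = 16.69565 mL/hr × 4.9 hr = 81.8087 mL
Volume remaining = 192 − 81.8087 = 110.1913 mL
Drug remaining = 110.1913 mL × 0.2395833 mg/mL = 26.4 mg

26.4 mg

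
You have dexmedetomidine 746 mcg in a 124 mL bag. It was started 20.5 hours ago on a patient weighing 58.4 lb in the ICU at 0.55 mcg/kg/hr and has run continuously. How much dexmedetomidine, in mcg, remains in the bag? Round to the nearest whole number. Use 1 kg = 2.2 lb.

447 mcg

Weight = 58.4 lb ÷ 2.2 lb/kg = 26.54545 kg
Dose = 0.55 mcg/kg/hr × 26.54545 kg = 14.6 mcg/hr
Concentration = 746 mcg ÷ 124 mL = 6.016129 mcg/mL
Rate = 14.6 mcg/hr ÷ 6.016129 mcg/mL = 2.42681 mL/hr
Volume infused = 2.42681 mL/hr × 20.5 hr = 49.7496 mL
Volume remaining = 124 − 49.7496 = 74.2504 mL
Drug remaining = 74.2504 mL × 6.016129 mcg/mL = 446.7 mcg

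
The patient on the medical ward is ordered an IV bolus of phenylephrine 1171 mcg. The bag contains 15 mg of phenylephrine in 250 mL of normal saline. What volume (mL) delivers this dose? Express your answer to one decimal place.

19.5 mL

Concentration = 15 mg ÷ 250 mL = 0.06 mg/mL = 60 mcg/mL
Volume = 1171 mcg ÷ 60 mcg/mL = 19.51667 mL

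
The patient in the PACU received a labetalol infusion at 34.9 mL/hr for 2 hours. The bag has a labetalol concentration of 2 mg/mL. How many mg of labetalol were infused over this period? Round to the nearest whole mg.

Drug rate = 34.9 mL/hr × 2 mg/mL = 69.8 mg/hr
Total = 69.8 mg/hr × 2 hr = 139.6 mg

140 mg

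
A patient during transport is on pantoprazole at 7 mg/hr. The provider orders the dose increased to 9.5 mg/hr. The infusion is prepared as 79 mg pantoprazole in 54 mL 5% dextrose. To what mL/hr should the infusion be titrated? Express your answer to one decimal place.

6.5 mL/hr

Concentration = 79 mg ÷ 54 mL = 1.462963 mg/mL
Rate = 9.5 mg/hr ÷ 1.462963 mg/mL = 6.493671 mL/hr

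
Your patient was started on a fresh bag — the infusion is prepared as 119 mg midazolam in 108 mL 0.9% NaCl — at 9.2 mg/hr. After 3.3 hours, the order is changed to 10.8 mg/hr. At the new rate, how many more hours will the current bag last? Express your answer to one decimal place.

Initial rate:
Concentration = 119 mg ÷ 108 mL = 1.101852 mg/mL
Rate = 9.2 mg/hr ÷ 1.101852 mg/mL = 8.34958 mL/hr
Volume infused so far = 8.34958 mL/hr × 3.3 hr = 27.55361 mL
Volume remaining = 108 − 27.55361 = 80.44639 mL
New rate:
Rate = 10.8 mg/hr ÷ 1.101852 mg/mL = 9.801681 mL/hr
Time remaining = 80.44639 mL ÷ 9.801681 mL/hr = 8.207407 hr

8.2 hours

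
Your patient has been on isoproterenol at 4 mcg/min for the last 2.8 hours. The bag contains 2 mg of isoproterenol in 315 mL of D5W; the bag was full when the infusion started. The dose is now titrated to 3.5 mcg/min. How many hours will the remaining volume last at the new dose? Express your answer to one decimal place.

Initial rate:
4 mcg/min × 60 min/hr = 240 mcg/hr
Concentration = 2 mg ÷ 315 mL = 0.006349206 mg/mL = 6.349206 mcg/mL
Rate = 240 mcg/hr ÷ 6.349206 mcg/mL = 37.8 mL/hr
Volume infused so far = 37.8 mL/hr × 2.8 hr = 105.84 mL
Volume remaining = 315 − 105.84 = 209.16 mL
New rate:
3.5 mcg/min × 60 min/hr = 210 mcg/hr
Rate = 210 mcg/hr ÷ 6.349206 mcg/mL = 33.075 mL/hr
Time remaining = 209.16 mL ÷ 33.075 mL/hr = 6.32381 hr

6.3 hours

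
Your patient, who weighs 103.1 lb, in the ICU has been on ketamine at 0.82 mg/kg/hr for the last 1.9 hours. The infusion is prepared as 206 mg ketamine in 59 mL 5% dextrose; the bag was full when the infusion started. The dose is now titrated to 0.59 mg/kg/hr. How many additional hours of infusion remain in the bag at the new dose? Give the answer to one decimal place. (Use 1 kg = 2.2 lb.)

4.8 hours

Initial rate:
Weight = 103.1 lb ÷ 2.2 lb/kg = 46.86364 kg
Dose = 0.82 mg/kg/hr × 46.86364 kg = 38.42818 mg/hr
Concentration = 206 mg ÷ 59 mL = 3.491525 mg/mL
Rate = 38.42818 mg/hr ÷ 3.491525 mg/mL = 11.00613 mL/hr
Volume infused so far = 11.00613 mL/hr × 1.9 hr = 20.91165 mL
Volume remaining = 59 − 20.91165 = 38.08835 mL
New rate:
Dose = 0.59 mg/kg/hr × 46.86364 kg = 27.64955 mg/hr
Rate = 27.64955 mg/hr ÷ 3.491525 mg/mL = 7.919045 mL/hr
Time remaining = 38.08835 mL ÷ 7.919045 mL/hr = 4.809716 hr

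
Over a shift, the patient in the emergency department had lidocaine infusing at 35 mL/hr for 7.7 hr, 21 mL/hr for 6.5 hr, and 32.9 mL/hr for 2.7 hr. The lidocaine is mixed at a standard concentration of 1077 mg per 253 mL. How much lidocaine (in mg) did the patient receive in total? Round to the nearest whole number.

2106 mg

Concentration = 1077 mg ÷ 253 mL = 4.256917 mg/mL
Stage 1: 35 mL/hr × 7.7 hr = 269.5 mL → 269.5 mL × 4.256917 mg/mL = 1147.239 mg
Stage 2: 21 mL/hr × 6.5 hr = 136.5 mL → 136.5 mL × 4.256917 mg/mL = 581.0692 mg
Stage 3: 32.9 mL/hr × 2.7 hr = 88.83 mL → 88.83 mL × 4.256917 mg/mL = 378.1419 mg
Total = 1147.239 + 581.0692 + 378.1419 = 2106.45 mg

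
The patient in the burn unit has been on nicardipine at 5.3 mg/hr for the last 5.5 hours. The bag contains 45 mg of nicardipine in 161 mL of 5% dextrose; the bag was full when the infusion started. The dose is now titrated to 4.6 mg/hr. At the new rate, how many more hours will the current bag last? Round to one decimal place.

Initial rate:
Concentration = 45 mg ÷ 161 mL = 0.2795031 mg/mL
Rate = 5.3 mg/hr ÷ 0.2795031 mg/mL = 18.96222 mL/hr
Volume infused so far = 18.96222 mL/hr × 5.5 hr = 104.2922 mL
Volume remaining = 161 − 104.2922 = 56.70778 mL
New rate:
Rate = 4.6 mg/hr ÷ 0.2795031 mg/mL = 16.45778 mL/hr
Time remaining = 56.70778 mL ÷ 16.45778 mL/hr = 3.445652 hr

3.4 hours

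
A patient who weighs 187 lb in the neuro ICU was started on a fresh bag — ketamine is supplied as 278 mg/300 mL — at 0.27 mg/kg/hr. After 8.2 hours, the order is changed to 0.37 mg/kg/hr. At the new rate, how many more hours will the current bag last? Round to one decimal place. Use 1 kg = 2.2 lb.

Initial rate:
Weight = 187 lb ÷ 2.2 lb/kg = 85 kg
Dose = 0.27 mg/kg/hr × 85 kg = 22.95 mg/hr
Concentration = 278 mg ÷ 300 mL = 0.9266667 mg/mL
Rate = 22.95 mg/hr ÷ 0.9266667 mg/mL = 24.76619 mL/hr
Volume infused so far = 24.76619 mL/hr × 8.2 hr = 203.0827 mL
Volume remaining = 300 − 203.0827 = 96.91727 mL
New rate:
Dose = 0.37 mg/kg/hr × 85 kg = 31.45 mg/hr
Rate = 31.45 mg/hr ÷ 0.9266667 mg/mL = 33.93885 mL/hr
Time remaining = 96.91727 mL ÷ 33.93885 mL/hr = 2.855644 hr

2.9 hours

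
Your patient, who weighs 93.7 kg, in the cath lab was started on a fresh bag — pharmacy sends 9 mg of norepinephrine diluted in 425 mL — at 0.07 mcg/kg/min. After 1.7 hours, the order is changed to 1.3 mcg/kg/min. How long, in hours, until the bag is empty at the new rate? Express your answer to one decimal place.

Initial rate:
Dose = 0.07 mcg/kg/min × 93.7 kg = 6.559 mcg/min
6.559 mcg/min × 60 min/hr = 393.54 mcg/hr
Concentration = 9 mg ÷ 425 mL = 0.02117647 mg/mL = 21.17647 mcg/mL
Rate = 393.54 mcg/hr ÷ 21.17647 mcg/mL = 18.58383 mL/hr
Volume infused so far = 18.58383 mL/hr × 1.7 hr = 31.59252 mL
Volume remaining = 425 − 31.59252 = 393.4075 mL
New rate:
Dose = 1.3 mcg/kg/min × 93.7 kg = 121.81 mcg/min
121.81 mcg/min × 60 min/hr = 7308.6 mcg/hr
Rate = 7308.6 mcg/hr ÷ 21.17647 mcg/mL = 345.1283 mL/hr
Time remaining = 393.4075 mL ÷ 345.1283 mL/hr = 1.139888 hr

1.1 hours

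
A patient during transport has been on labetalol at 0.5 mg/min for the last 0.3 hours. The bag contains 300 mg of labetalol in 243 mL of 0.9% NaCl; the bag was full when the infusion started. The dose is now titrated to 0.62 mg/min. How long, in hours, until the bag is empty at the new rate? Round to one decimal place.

Initial rate:
0.5 mg/min × 60 min/hr = 30 mg/hr
Concentration = 300 mg ÷ 243 mL = 1.234568 mg/mL
Rate = 30 mg/hr ÷ 1.234568 mg/mL = 24.3 mL/hr
Volume infused so far = 24.3 mL/hr × 0.3 hr = 7.29 mL
Volume remaining = 243 − 7.29 = 235.71 mL
New rate:
0.62 mg/min × 60 min/hr = 37.2 mg/hr
Rate = 37.2 mg/hr ÷ 1.234568 mg/mL = 30.132 mL/hr
Time remaining = 235.71 mL ÷ 30.132 mL/hr = 7.822581 hr

7.8 hours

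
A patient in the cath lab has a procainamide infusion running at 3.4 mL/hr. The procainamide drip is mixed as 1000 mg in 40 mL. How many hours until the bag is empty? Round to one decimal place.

Duration = 40 mL ÷ 3.4 mL/hr = 11.76471 hr

11.8 hours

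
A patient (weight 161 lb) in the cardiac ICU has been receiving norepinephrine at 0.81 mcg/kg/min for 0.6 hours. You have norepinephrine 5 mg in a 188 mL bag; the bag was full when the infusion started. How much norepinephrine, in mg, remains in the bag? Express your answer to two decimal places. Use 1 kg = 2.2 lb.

Weight = 161 lb ÷ 2.2 lb/kg = 73.18182 kg
Dose = 0.81 mcg/kg/min × 73.18182 kg = 59.27727 mcg/min
59.27727 mcg/min × 60 min/hr = 3556.636 mcg/hr
Concentration = 5 mg ÷ 188 mL = 0.02659574 mg/mL = 26.59574 mcg/mL
Rate = 3556.636 mcg/hr ÷ 26.59574 mcg/mL = 133.7295 mL/hr
Volume infused = 133.7295 mL/hr × 0.6 hr = 80.23772 mL
Volume remaining = 188 − 80.23772 = 107.7623 mL
Drug remaining = 107.7623 mL × 26.59574 mcg/mL = 2866.018 mcg = 2.866018 mg

2.87 mg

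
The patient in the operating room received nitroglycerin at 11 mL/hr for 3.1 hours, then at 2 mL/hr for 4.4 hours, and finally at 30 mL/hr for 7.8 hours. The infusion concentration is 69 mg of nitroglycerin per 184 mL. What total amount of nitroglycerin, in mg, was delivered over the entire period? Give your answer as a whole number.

Concentration = 69 mg ÷ 184 mL = 0.375 mg/mL
Stage 1: 11 mL/hr × 3.1 hr = 34.1 mL → 34.1 mL × 0.375 mg/mL = 12.7875 mg
Stage 2: 2 mL/hr × 4.4 hr = 8.8 mL → 8.8 mL × 0.375 mg/mL = 3.3 mg
Stage 3: 30 mL/hr × 7.8 hr = 234 mL → 234 mL × 0.375 mg/mL = 87.75 mg
Total = 12.7875 + 3.3 + 87.75 = 103.8375 mg

104 mg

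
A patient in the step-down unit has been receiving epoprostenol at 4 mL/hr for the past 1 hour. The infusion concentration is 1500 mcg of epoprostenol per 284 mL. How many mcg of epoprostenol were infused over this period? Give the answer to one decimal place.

Concentration = 1500 mcg ÷ 284 mL = 5.28169 mcg/mL = 5281.69 ng/mL
Drug rate = 4 mL/hr × 5281.69 ng/mL = 21126.76 ng/hr
Total = 21126.76 ng/hr × 1 hr = 21126.76 ng = 21.12676 mcg

21.1 mcg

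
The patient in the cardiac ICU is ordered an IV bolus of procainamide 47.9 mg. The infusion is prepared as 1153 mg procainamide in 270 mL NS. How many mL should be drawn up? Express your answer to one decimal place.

11.2 mL

Concentration = 1153 mg ÷ 270 mL = 4.27037 mg/mL
Volume = 47.9 mg ÷ 4.27037 mg/mL = 11.21683 mL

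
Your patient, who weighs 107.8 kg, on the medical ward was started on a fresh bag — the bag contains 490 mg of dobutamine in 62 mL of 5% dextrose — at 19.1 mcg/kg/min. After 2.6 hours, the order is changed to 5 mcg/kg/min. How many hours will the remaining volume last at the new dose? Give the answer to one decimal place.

5.2 hours

Initial rate:
Dose = 19.1 mcg/kg/min × 107.8 kg = 2058.98 mcg/min
2058.98 mcg/min × 60 min/hr = 123538.8 mcg/hr
Concentration = 490 mg ÷ 62 mL = 7.903226 mg/mL = 7903.226 mcg/mL
Rate = 123538.8 mcg/hr ÷ 7903.226 mcg/mL = 15.63144 mL/hr
Volume infused so far = 15.63144 mL/hr × 2.6 hr = 40.64174 mL
Volume remaining = 62 − 40.64174 = 21.35826 mL
New rate:
Dose = 5 mcg/kg/min × 107.8 kg = 539 mcg/min
539 mcg/min × 60 min/hr = 32340 mcg/hr
Rate = 32340 mcg/hr ÷ 7903.226 mcg/mL = 4.092 mL/hr
Time remaining = 21.35826 mL ÷ 4.092 mL/hr = 5.219515 hr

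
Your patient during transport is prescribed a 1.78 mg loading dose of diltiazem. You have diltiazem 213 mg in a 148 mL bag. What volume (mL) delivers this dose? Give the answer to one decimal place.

1.2 mL

Concentration = 213 mg ÷ 148 mL = 1.439189 mg/mL
Volume = 1.78 mg ÷ 1.439189 mg/mL = 1.236808 mL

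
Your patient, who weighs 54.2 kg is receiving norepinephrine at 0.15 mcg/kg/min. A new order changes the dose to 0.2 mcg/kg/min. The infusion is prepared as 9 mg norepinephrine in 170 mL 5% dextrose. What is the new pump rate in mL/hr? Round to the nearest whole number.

12 mL/hr

Dose = 0.2 mcg/kg/min × 54.2 kg = 10.84 mcg/min
10.84 mcg/min × 60 min/hr = 650.4 mcg/hr
Concentration = 9 mg ÷ 170 mL = 0.05294118 mg/mL = 52.94118 mcg/mL
Rate = 650.4 mcg/hr ÷ 52.94118 mcg/mL = 12.28533 mL/hr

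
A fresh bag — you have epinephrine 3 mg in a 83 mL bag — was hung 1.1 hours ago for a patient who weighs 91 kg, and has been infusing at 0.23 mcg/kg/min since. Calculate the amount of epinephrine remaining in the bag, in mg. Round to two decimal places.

1.62 mg

Dose = 0.23 mcg/kg/min × 91 kg = 20.93 mcg/min
20.93 mcg/min × 60 min/hr = 1255.8 mcg/hr
Concentration = 3 mg ÷ 83 mL = 0.03614458 mg/mL = 36.14458 mcg/mL
Rate = 1255.8 mcg/hr ÷ 36.14458 mcg/mL = 34.7438 mL/hr
Volume infused = 34.7438 mL/hr × 1.1 hr = 38.21818 mL
Volume remaining = 83 − 38.21818 = 44.78182 mL
Drug remaining = 44.78182 mL × 36.14458 mcg/mL = 1618.62 mcg = 1.61862 mg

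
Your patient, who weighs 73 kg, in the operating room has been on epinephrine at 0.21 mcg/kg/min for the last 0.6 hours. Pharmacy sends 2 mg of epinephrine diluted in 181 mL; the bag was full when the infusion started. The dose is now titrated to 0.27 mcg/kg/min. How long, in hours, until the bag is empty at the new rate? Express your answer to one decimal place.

Initial rate:
Dose = 0.21 mcg/kg/min × 73 kg = 15.33 mcg/min
15.33 mcg/min × 60 min/hr = 919.8 mcg/hr
Concentration = 2 mg ÷ 181 mL = 0.01104972 mg/mL = 11.04972 mcg/mL
Rate = 919.8 mcg/hr ÷ 11.04972 mcg/mL = 83.2419 mL/hr
Volume infused so far = 83.2419 mL/hr × 0.6 hr = 49.94514 mL
Volume remaining = 181 − 49.94514 = 131.0549 mL
New rate:
Dose = 0.27 mcg/kg/min × 73 kg = 19.71 mcg/min
19.71 mcg/min × 60 min/hr = 1182.6 mcg/hr
Rate = 1182.6 mcg/hr ÷ 11.04972 mcg/mL = 107.0253 mL/hr
Time remaining = 131.0549 mL ÷ 107.0253 mL/hr = 1.224522 hr

1.2 hours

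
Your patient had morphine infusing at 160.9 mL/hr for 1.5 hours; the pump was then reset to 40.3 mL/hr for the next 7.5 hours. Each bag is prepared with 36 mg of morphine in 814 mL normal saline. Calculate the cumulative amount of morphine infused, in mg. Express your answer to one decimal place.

Concentration = 36 mg ÷ 814 mL = 0.04422604 mg/mL
Stage 1: 160.9 mL/hr × 1.5 hr = 241.35 mL → 241.35 mL × 0.04422604 mg/mL = 10.67396 mg
Stage 2: 40.3 mL/hr × 7.5 hr = 302.25 mL → 302.25 mL × 0.04422604 mg/mL = 13.36732 mg
Total = 10.67396 + 13.36732 = 24.04128 mg

24.0 mg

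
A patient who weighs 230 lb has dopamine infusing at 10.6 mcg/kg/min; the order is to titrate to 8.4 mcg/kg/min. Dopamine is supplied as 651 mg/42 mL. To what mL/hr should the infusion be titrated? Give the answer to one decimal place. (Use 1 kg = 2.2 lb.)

3.4 mL/hr

Weight = 230 lb ÷ 2.2 lb/kg = 104.5455 kg
Dose = 8.4 mcg/kg/min × 104.5455 kg = 878.1818 mcg/min
878.1818 mcg/min × 60 min/hr = 52690.91 mcg/hr
Concentration = 651 mg ÷ 42 mL = 15.5 mg/mL = 15500 mcg/mL
Rate = 52690.91 mcg/hr ÷ 15500 mcg/mL = 3.399413 mL/hr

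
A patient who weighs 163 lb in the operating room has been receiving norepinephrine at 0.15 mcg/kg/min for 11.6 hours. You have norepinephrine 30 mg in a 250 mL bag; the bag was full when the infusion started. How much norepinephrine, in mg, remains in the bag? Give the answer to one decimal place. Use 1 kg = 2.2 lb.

22.3 mg

Weight = 163 lb ÷ 2.2 lb/kg = 74.09091 kg
Dose = 0.15 mcg/kg/min × 74.09091 kg = 11.11364 mcg/min
11.11364 mcg/min × 60 min/hr = 666.8182 mcg/hr
Concentration = 30 mg ÷ 250 mL = 0.12 mg/mL = 120 mcg/mL
Rate = 666.8182 mcg/hr ÷ 120 mcg/mL = 5.556818 mL/hr
Volume infused = 5.556818 mL/hr × 11.6 hr = 64.45909 mL
Volume remaining = 250 − 64.45909 = 185.5409 mL
Drug remaining = 185.5409 mL × 120 mcg/mL = 22264.91 mcg = 22.26491 mg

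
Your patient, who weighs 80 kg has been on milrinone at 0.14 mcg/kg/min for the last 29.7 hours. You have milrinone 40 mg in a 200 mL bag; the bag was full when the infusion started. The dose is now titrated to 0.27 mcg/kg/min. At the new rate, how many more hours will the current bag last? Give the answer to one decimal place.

15.5 hours

Initial rate:
Dose = 0.14 mcg/kg/min × 80 kg = 11.2 mcg/min
11.2 mcg/min × 60 min/hr = 672 mcg/hr
Concentration = 40 mg ÷ 200 mL = 0.2 mg/mL = 200 mcg/mL
Rate = 672 mcg/hr ÷ 200 mcg/mL = 3.36 mL/hr
Volume infused so far = 3.36 mL/hr × 29.7 hr = 99.792 mL
Volume remaining = 200 − 99.792 = 100.208 mL
New rate:
Dose = 0.27 mcg/kg/min × 80 kg = 21.6 mcg/min
21.6 mcg/min × 60 min/hr = 1296 mcg/hr
Rate = 1296 mcg/hr ÷ 200 mcg/mL = 6.48 mL/hr
Time remaining = 100.208 mL ÷ 6.48 mL/hr = 15.4642 hr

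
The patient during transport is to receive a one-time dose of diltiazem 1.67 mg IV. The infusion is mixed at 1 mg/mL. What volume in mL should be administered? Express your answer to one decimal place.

1.7 mL

Volume = 1.67 mg ÷ 1 mg/mL = 1.67 mL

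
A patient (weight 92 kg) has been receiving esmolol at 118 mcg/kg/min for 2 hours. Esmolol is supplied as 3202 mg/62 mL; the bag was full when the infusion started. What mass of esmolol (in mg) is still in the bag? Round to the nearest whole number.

1899 mg

Dose = 118 mcg/kg/min × 92 kg = 10856 mcg/min
10856 mcg/min × 60 min/hr = 651360 mcg/hr
Concentration = 3202 mg ÷ 62 mL = 51.64516 mg/mL = 51645.16 mcg/mL
Rate = 651360 mcg/hr ÷ 51645.16 mcg/mL = 12.61222 mL/hr
Volume infused = 12.61222 mL/hr × 2 hr = 25.22443 mL
Volume remaining = 62 − 25.22443 = 36.77557 mL
Drug remaining = 36.77557 mL × 51645.16 mcg/mL = 1899280 mcg = 1899.28 mg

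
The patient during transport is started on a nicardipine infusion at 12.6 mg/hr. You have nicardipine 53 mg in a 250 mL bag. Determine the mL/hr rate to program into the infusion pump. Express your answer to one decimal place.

59.4 mL/hr

Concentration = 53 mg ÷ 250 mL = 0.212 mg/mL
Rate = 12.6 mg/hr ÷ 0.212 mg/mL = 59.43396 mL/hr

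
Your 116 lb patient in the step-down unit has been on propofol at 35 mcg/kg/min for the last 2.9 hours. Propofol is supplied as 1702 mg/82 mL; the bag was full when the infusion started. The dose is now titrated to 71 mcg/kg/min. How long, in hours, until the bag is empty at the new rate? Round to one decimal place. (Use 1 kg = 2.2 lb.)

6.1 hours

Initial rate:
Weight = 116 lb ÷ 2.2 lb/kg = 52.72727 kg
Dose = 35 mcg/kg/min × 52.72727 kg = 1845.455 mcg/min
1845.455 mcg/min × 60 min/hr = 110727.3 mcg/hr
Concentration = 1702 mg ÷ 82 mL = 20.7561 mg/mL = 20756.1 mcg/mL
Rate = 110727.3 mcg/hr ÷ 20756.1 mcg/mL = 5.334686 mL/hr
Volume infused so far = 5.334686 mL/hr × 2.9 hr = 15.47059 mL
Volume remaining = 82 − 15.47059 = 66.52941 mL
New rate:
Dose = 71 mcg/kg/min × 52.72727 kg = 3743.636 mcg/min
3743.636 mcg/min × 60 min/hr = 224618.2 mcg/hr
Rate = 224618.2 mcg/hr ÷ 20756.1 mcg/mL = 10.82179 mL/hr
Time remaining = 66.52941 mL ÷ 10.82179 mL/hr = 6.147725 hr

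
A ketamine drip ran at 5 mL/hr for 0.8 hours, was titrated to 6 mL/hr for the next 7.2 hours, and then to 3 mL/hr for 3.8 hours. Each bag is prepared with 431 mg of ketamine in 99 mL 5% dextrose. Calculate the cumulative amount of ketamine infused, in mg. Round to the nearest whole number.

255 mg

Concentration = 431 mg ÷ 99 mL = 4.353535 mg/mL
Stage 1: 5 mL/hr × 0.8 hr = 4 mL → 4 mL × 4.353535 mg/mL = 17.41414 mg
Stage 2: 6 mL/hr × 7.2 hr = 43.2 mL → 43.2 mL × 4.353535 mg/mL = 188.0727 mg
Stage 3: 3 mL/hr × 3.8 hr = 11.4 mL → 11.4 mL × 4.353535 mg/mL = 49.6303 mg
Total = 17.41414 + 188.0727 + 49.6303 = 255.1172 mg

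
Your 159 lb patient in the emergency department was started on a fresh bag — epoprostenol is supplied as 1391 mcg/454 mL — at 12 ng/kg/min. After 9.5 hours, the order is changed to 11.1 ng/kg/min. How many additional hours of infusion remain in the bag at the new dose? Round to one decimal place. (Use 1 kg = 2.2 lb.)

18.6 hours

Initial rate:
Weight = 159 lb ÷ 2.2 lb/kg = 72.27273 kg
Dose = 12 ng/kg/min × 72.27273 kg = 867.2727 ng/min
867.2727 ng/min × 60 min/hr = 52036.36 ng/hr
Concentration = 1391 mcg ÷ 454 mL = 3.063877 mcg/mL = 3063.877 ng/mL
Rate = 52036.36 ng/hr ÷ 3063.877 ng/mL = 16.98383 mL/hr
Volume infused so far = 16.98383 mL/hr × 9.5 hr = 161.3464 mL
Volume remaining = 454 − 161.3464 = 292.6536 mL
New rate:
Dose = 11.1 ng/kg/min × 72.27273 kg = 802.2273 ng/min
802.2273 ng/min × 60 min/hr = 48133.64 ng/hr
Rate = 48133.64 ng/hr ÷ 3063.877 ng/mL = 15.71004 mL/hr
Time remaining = 292.6536 mL ÷ 15.71004 mL/hr = 18.62844 hr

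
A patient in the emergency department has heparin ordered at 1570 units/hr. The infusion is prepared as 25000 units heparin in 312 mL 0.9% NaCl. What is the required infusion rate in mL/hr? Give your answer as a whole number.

Concentration = 25000 units ÷ 312 mL = 80.12821 units/mL
Rate = 1570 units/hr ÷ 80.12821 units/mL = 19.5936 mL/hr

20 mL/hr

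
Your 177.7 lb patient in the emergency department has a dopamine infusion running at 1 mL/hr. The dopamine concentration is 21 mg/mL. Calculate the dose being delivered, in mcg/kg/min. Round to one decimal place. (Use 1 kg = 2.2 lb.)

Weight = 177.7 lb ÷ 2.2 lb/kg = 80.77273 kg
Concentration = 21 mg/mL = 21000 mcg/mL
Drug rate = 1 mL/hr × 21000 mcg/mL = 21000 mcg/hr
21000 mcg/hr ÷ 60 min/hr = 350 mcg/min
350 mcg/min ÷ 80.77273 kg = 4.333146 mcg/kg/min

4.3 mcg/kg/min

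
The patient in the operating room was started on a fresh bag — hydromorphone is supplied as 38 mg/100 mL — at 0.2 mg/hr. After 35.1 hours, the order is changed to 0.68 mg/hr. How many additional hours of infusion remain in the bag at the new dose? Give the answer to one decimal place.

45.6 hours

Initial rate:
Concentration = 38 mg ÷ 100 mL = 0.38 mg/mL
Rate = 0.2 mg/hr ÷ 0.38 mg/mL = 0.5263158 mL/hr
Volume infused so far = 0.5263158 mL/hr × 35.1 hr = 18.47368 mL
Volume remaining = 100 − 18.47368 = 81.52632 mL
New rate:
Rate = 0.68 mg/hr ÷ 0.38 mg/mL = 1.789474 mL/hr
Time remaining = 81.52632 mL ÷ 1.789474 mL/hr = 45.55882 hr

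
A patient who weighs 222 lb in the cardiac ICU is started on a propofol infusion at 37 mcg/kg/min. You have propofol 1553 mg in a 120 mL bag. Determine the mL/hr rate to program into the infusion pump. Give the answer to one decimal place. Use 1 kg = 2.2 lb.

17.3 mL/hr

Weight = 222 lb ÷ 2.2 lb/kg = 100.9091 kg
Dose = 37 mcg/kg/min × 100.9091 kg = 3733.636 mcg/min
3733.636 mcg/min × 60 min/hr = 224018.2 mcg/hr
Concentration = 1553 mg ÷ 120 mL = 12.94167 mg/mL = 12941.67 mcg/mL
Rate = 224018.2 mcg/hr ÷ 12941.67 mcg/mL = 17.30984 mL/hr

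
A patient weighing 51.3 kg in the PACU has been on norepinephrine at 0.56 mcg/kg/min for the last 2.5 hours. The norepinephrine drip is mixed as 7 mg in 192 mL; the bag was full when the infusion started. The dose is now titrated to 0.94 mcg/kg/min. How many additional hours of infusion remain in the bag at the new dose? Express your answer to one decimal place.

0.9 hours

Initial rate:
Dose = 0.56 mcg/kg/min × 51.3 kg = 28.728 mcg/min
28.728 mcg/min × 60 min/hr = 1723.68 mcg/hr
Concentration = 7 mg ÷ 192 mL = 0.03645833 mg/mL = 36.45833 mcg/mL
Rate = 1723.68 mcg/hr ÷ 36.45833 mcg/mL = 47.27808 mL/hr
Volume infused so far = 47.27808 mL/hr × 2.5 hr = 118.1952 mL
Volume remaining = 192 − 118.1952 = 73.8048 mL
New rate:
Dose = 0.94 mcg/kg/min × 51.3 kg = 48.222 mcg/min
48.222 mcg/min × 60 min/hr = 2893.32 mcg/hr
Rate = 2893.32 mcg/hr ÷ 36.45833 mcg/mL = 79.35963 mL/hr
Time remaining = 73.8048 mL ÷ 79.35963 mL/hr = 0.9300043 hr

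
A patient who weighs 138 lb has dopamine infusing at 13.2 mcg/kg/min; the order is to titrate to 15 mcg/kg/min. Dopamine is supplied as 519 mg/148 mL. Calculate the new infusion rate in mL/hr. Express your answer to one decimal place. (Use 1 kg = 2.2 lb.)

Weight = 138 lb ÷ 2.2 lb/kg = 62.72727 kg
Dose = 15 mcg/kg/min × 62.72727 kg = 940.9091 mcg/min
940.9091 mcg/min × 60 min/hr = 56454.55 mcg/hr
Concentration = 519 mg ÷ 148 mL = 3.506757 mg/mL = 3506.757 mcg/mL
Rate = 56454.55 mcg/hr ÷ 3506.757 mcg/mL = 16.09879 mL/hr

16.1 mL/hr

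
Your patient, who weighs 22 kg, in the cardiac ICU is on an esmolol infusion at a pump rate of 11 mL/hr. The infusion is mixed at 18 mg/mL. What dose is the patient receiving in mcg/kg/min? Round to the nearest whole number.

Concentration = 18 mg/mL = 18000 mcg/mL
Drug rate = 11 mL/hr × 18000 mcg/mL = 198000 mcg/hr
198000 mcg/hr ÷ 60 min/hr = 3300 mcg/min
3300 mcg/min ÷ 22 kg = 150 mcg/kg/min

150 mcg/kg/min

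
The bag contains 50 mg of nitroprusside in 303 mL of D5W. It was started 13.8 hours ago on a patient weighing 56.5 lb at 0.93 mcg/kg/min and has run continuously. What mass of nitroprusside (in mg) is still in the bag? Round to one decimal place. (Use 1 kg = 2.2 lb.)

Weight = 56.5 lb ÷ 2.2 lb/kg = 25.68182 kg
Dose = 0.93 mcg/kg/min × 25.68182 kg = 23.88409 mcg/min
23.88409 mcg/min × 60 min/hr = 1433.045 mcg/hr
Concentration = 50 mg ÷ 303 mL = 0.1650165 mg/mL = 165.0165 mcg/mL
Rate = 1433.045 mcg/hr ÷ 165.0165 mcg/mL = 8.684255 mL/hr
Volume infused = 8.684255 mL/hr × 13.8 hr = 119.8427 mL
Volume remaining = 303 − 119.8427 = 183.1573 mL
Drug remaining = 183.1573 mL × 165.0165 mcg/mL = 30223.97 mcg = 30.22397 mg

30.2 mg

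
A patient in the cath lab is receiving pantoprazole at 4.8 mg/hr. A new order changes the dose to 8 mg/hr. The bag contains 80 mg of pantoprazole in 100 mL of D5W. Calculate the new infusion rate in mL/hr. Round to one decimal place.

10.0 mL/hr

Concentration = 80 mg ÷ 100 mL = 0.8 mg/mL
Rate = 8 mg/hr ÷ 0.8 mg/mL = 10 mL/hr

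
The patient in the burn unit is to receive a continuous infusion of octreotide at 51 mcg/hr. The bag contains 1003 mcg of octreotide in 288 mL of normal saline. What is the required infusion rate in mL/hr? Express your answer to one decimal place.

Concentration = 1003 mcg ÷ 288 mL = 3.482639 mcg/mL
Rate = 51 mcg/hr ÷ 3.482639 mcg/mL = 14.64407 mL/hr

14.6 mL/hr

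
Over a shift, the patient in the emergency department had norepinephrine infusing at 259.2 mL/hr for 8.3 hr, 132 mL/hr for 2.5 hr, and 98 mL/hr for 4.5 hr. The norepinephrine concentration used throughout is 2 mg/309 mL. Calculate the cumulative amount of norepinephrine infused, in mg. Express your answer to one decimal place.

18.9 mg

Concentration = 2 mg ÷ 309 mL = 0.006472492 mg/mL
Stage 1: 259.2 mL/hr × 8.3 hr = 2151.36 mL → 2151.36 mL × 0.006472492 mg/mL = 13.92466 mg
Stage 2: 132 mL/hr × 2.5 hr = 330 mL → 330 mL × 0.006472492 mg/mL = 2.135922 mg
Stage 3: 98 mL/hr × 4.5 hr = 441 mL → 441 mL × 0.006472492 mg/mL = 2.854369 mg
Total = 13.92466 + 2.135922 + 2.854369 = 18.91495 mg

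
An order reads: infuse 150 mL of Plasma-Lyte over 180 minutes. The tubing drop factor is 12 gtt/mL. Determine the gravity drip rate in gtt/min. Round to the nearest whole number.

150 mL ÷ (180 min) = 0.8333333 mL/min
0.8333333 mL/min × 12 gtt/mL = 10 gtt/min

10 gtt/min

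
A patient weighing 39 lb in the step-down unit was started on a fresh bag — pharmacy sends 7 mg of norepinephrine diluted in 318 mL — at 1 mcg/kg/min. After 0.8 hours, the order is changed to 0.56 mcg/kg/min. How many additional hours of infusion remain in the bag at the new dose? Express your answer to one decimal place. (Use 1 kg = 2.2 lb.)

10.3 hours

Initial rate:
Weight = 39 lb ÷ 2.2 lb/kg = 17.72727 kg
Dose = 1 mcg/kg/min × 17.72727 kg = 17.72727 mcg/min
17.72727 mcg/min × 60 min/hr = 1063.636 mcg/hr
Concentration = 7 mg ÷ 318 mL = 0.02201258 mg/mL = 22.01258 mcg/mL
Rate = 1063.636 mcg/hr ÷ 22.01258 mcg/mL = 48.31948 mL/hr
Volume infused so far = 48.31948 mL/hr × 0.8 hr = 38.65558 mL
Volume remaining = 318 − 38.65558 = 279.3444 mL
New rate:
Dose = 0.56 mcg/kg/min × 17.72727 kg = 9.927273 mcg/min
9.927273 mcg/min × 60 min/hr = 595.6364 mcg/hr
Rate = 595.6364 mcg/hr ÷ 22.01258 mcg/mL = 27.05891 mL/hr
Time remaining = 279.3444 mL ÷ 27.05891 mL/hr = 10.32357 hr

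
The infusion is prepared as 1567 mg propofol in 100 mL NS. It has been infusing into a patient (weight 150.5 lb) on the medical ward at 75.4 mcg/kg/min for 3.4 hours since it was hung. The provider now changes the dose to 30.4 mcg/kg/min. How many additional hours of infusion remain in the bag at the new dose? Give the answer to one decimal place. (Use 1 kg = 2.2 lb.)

Initial rate:
Weight = 150.5 lb ÷ 2.2 lb/kg = 68.40909 kg
Dose = 75.4 mcg/kg/min × 68.40909 kg = 5158.045 mcg/min
5158.045 mcg/min × 60 min/hr = 309482.7 mcg/hr
Concentration = 1567 mg ÷ 100 mL = 15.67 mg/mL = 15670 mcg/mL
Rate = 309482.7 mcg/hr ÷ 15670 mcg/mL = 19.75001 mL/hr
Volume infused so far = 19.75001 mL/hr × 3.4 hr = 67.15005 mL
Volume remaining = 100 − 67.15005 = 32.84995 mL
New rate:
Dose = 30.4 mcg/kg/min × 68.40909 kg = 2079.636 mcg/min
2079.636 mcg/min × 60 min/hr = 124778.2 mcg/hr
Rate = 124778.2 mcg/hr ÷ 15670 mcg/mL = 7.962871 mL/hr
Time remaining = 32.84995 mL ÷ 7.962871 mL/hr = 4.125391 hr

4.1 hours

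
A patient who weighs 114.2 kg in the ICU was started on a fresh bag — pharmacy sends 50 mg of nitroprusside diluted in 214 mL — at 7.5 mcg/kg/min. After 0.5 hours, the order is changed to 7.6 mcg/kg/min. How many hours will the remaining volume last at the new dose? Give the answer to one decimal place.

Initial rate:
Dose = 7.5 mcg/kg/min × 114.2 kg = 856.5 mcg/min
856.5 mcg/min × 60 min/hr = 51390 mcg/hr
Concentration = 50 mg ÷ 214 mL = 0.2336449 mg/mL = 233.6449 mcg/mL
Rate = 51390 mcg/hr ÷ 233.6449 mcg/mL = 219.9492 mL/hr
Volume infused so far = 219.9492 mL/hr × 0.5 hr = 109.9746 mL
Volume remaining = 214 − 109.9746 = 104.0254 mL
New rate:
Dose = 7.6 mcg/kg/min × 114.2 kg = 867.92 mcg/min
867.92 mcg/min × 60 min/hr = 52075.2 mcg/hr
Rate = 52075.2 mcg/hr ÷ 233.6449 mcg/mL = 222.8819 mL/hr
Time remaining = 104.0254 mL ÷ 222.8819 mL/hr = 0.4667289 hr

0.5 hours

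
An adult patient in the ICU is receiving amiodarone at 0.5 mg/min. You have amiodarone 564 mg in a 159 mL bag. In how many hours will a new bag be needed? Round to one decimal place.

0.5 mg/min × 60 min/hr = 30 mg/hr
Concentration = 564 mg ÷ 159 mL = 3.54717 mg/mL
Rate = 30 mg/hr ÷ 3.54717 mg/mL = 8.457447 mL/hr
Duration = 159 mL ÷ 8.457447 mL/hr = 18.8 hr

18.8 hours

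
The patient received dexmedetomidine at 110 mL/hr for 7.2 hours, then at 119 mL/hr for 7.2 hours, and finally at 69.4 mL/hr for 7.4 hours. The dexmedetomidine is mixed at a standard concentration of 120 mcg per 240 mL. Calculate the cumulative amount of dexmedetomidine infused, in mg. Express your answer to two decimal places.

Concentration = 120 mcg ÷ 240 mL = 0.5 mcg/mL
Stage 1: 110 mL/hr × 7.2 hr = 792 mL → 792 mL × 0.5 mcg/mL = 396 mcg
Stage 2: 119 mL/hr × 7.2 hr = 856.8 mL → 856.8 mL × 0.5 mcg/mL = 428.4 mcg
Stage 3: 69.4 mL/hr × 7.4 hr = 513.56 mL → 513.56 mL × 0.5 mcg/mL = 256.78 mcg
Total = 396 + 428.4 + 256.78 = 1081.18 mcg = 1.08118 mg

1.08 mg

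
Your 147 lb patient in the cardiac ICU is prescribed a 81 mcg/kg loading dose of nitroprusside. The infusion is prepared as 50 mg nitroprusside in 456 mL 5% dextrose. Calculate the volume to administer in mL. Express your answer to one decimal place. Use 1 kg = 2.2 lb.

49.4 mL

Weight = 147 lb ÷ 2.2 lb/kg = 66.81818 kg
Dose = 81 mcg/kg × 66.81818 kg = 5412.273 mcg
Concentration = 50 mg ÷ 456 mL = 0.1096491 mg/mL = 109.6491 mcg/mL
Volume = 5412.273 mcg ÷ 109.6491 mcg/mL = 49.35993 mL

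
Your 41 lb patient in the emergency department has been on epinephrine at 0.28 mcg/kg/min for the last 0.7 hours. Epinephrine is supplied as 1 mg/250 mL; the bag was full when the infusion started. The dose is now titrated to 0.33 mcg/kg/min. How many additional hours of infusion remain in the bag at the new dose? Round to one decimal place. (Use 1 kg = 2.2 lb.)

Initial rate:
Weight = 41 lb ÷ 2.2 lb/kg = 18.63636 kg
Dose = 0.28 mcg/kg/min × 18.63636 kg = 5.218182 mcg/min
5.218182 mcg/min × 60 min/hr = 313.0909 mcg/hr
Concentration = 1 mg ÷ 250 mL = 0.004 mg/mL = 4 mcg/mL
Rate = 313.0909 mcg/hr ÷ 4 mcg/mL = 78.27273 mL/hr
Volume infused so far = 78.27273 mL/hr × 0.7 hr = 54.79091 mL
Volume remaining = 250 − 54.79091 = 195.2091 mL
New rate:
Dose = 0.33 mcg/kg/min × 18.63636 kg = 6.15 mcg/min
6.15 mcg/min × 60 min/hr = 369 mcg/hr
Rate = 369 mcg/hr ÷ 4 mcg/mL = 92.25 mL/hr
Time remaining = 195.2091 mL ÷ 92.25 mL/hr = 2.116088 hr

2.1 hours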